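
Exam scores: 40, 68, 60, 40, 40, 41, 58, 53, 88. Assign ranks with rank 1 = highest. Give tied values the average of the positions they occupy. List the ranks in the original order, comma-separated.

Sorted (descending): 88, 68, 60, 58, 53, 41, 40, 40, 40
The 3 values of 40 occupy positions 7–9 → average rank 8.

8, 2, 3, 8, 8, 6, 4, 5, 1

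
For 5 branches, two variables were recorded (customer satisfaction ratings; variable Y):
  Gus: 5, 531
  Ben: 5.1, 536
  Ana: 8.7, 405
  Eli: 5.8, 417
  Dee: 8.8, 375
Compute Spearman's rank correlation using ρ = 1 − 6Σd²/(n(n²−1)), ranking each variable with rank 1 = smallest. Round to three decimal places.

-0.900

Ranks of variable 1: 1, 2, 4, 3, 5
Ranks of variable 2: 4, 5, 2, 3, 1
d = r₁ − r₂: -3, -3, 2, 0, 4
d²: 9, 9, 4, 0, 16; Σd² = 38
ρ = 1 − 6·38/(5·24) = 1 − 228/120 = -0.900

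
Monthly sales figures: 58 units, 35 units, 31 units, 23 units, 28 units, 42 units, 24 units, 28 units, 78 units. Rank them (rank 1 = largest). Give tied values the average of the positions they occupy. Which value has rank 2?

Sorted (descending): 78, 58, 42, 35, 31, 28, 28, 24, 23
The 2 values of 28 occupy positions 6–7 → average rank (6+7)/2 = 6.5.
Rank 2 → value 58.

58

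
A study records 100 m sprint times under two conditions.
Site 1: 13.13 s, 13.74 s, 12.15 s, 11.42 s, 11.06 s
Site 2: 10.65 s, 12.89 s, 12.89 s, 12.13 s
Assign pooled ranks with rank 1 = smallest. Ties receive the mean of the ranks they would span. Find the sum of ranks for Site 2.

18

Sorted (ascending): 10.65, 11.06, 11.42, 12.13, 12.15, 12.89, 12.89, 13.13, 13.74
The 2 values of 12.89 occupy positions 6–7 → average rank (6+7)/2 = 6.5.
Site 2 values → pooled ranks: 10.65→1, 12.89→6.5, 12.89→6.5, 12.13→4
Rank sum = 1 + 6.5 + 6.5 + 4 = 18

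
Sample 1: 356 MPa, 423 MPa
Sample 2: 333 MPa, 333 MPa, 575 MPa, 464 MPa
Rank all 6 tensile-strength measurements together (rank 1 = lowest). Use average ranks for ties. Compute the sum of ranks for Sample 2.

14

Sorted (ascending): 333, 333, 356, 423, 464, 575
The 2 values of 333 occupy positions 1–2 → average rank (1+2)/2 = 1.5.
Sample 2 values → pooled ranks: 333→1.5, 333→1.5, 575→6, 464→5
Rank sum = 1.5 + 1.5 + 6 + 5 = 14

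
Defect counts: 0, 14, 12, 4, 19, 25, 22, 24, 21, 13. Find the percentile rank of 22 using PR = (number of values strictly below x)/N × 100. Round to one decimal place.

70.0

N = 10.
Strictly below 22: 7. Equal to 22: 1.
PR = 7/10 × 100 = 70.0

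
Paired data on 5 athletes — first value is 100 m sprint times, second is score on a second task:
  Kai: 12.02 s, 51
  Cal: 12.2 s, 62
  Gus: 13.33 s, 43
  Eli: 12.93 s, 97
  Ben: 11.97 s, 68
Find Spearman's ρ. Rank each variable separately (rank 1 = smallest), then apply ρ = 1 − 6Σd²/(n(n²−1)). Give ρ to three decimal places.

-0.300

Ranks of variable 1: 2, 3, 5, 4, 1
Ranks of variable 2: 2, 3, 1, 5, 4
d = r₁ − r₂: 0, 0, 4, -1, -3
d²: 0, 0, 16, 1, 9; Σd² = 26
ρ = 1 − 6·26/(5·24) = 1 − 156/120 = -0.300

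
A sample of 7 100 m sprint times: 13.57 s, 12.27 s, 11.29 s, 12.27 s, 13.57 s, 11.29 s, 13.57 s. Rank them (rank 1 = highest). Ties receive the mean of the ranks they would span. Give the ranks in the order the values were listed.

2, 4.5, 6.5, 4.5, 2, 6.5, 2

Sorted (descending): 13.57, 13.57, 13.57, 12.27, 12.27, 11.29, 11.29
The 3 values of 13.57 occupy positions 1–3 → average rank 2.
The 2 values of 12.27 occupy positions 4–5 → average rank (4+5)/2 = 4.5.
The 2 values of 11.29 occupy positions 6–7 → average rank (6+7)/2 = 6.5.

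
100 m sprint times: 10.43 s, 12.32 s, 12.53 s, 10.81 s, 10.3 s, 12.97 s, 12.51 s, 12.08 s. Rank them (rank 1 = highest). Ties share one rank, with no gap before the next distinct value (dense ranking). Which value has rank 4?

12.32

Sorted (descending): 12.97, 12.53, 12.51, 12.32, 12.08, 10.81, 10.43, 10.3
No ties — each value takes its position as its rank.
Rank 4 → value 12.32.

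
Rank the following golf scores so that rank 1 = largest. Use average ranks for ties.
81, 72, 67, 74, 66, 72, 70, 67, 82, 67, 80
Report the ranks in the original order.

Sorted (descending): 82, 81, 80, 74, 72, 72, 70, 67, 67, 67, 66
The 2 values of 72 occupy positions 5–6 → average rank (5+6)/2 = 5.5.
The 3 values of 67 occupy positions 8–10 → average rank 9.

2, 5.5, 9, 4, 11, 5.5, 7, 9, 1, 9, 3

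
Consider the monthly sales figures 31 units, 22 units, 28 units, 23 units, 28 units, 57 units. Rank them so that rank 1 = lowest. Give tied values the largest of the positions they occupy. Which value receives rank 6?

Sorted (ascending): 22, 23, 28, 28, 31, 57
The 2 values of 28 occupy positions 3–4 → each gets rank 4.
Rank 6 → value 57.

57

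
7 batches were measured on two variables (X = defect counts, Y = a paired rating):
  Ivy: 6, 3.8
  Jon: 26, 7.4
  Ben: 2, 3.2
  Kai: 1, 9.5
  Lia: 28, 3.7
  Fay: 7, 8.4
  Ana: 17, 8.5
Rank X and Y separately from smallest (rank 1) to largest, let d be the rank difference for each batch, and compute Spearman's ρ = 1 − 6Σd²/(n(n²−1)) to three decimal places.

Ranks of variable 1: 3, 6, 2, 1, 7, 4, 5
Ranks of variable 2: 3, 4, 1, 7, 2, 5, 6
d = r₁ − r₂: 0, 2, 1, -6, 5, -1, -1
d²: 0, 4, 1, 36, 25, 1, 1; Σd² = 68
ρ = 1 − 6·68/(7·48) = 1 − 408/336 = -0.214

-0.214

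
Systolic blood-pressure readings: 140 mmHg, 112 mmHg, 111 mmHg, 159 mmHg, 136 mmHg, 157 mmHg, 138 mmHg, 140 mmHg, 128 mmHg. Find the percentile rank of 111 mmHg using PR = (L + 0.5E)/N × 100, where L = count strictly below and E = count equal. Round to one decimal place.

N = 9.
Strictly below 111: 0. Equal to 111: 1.
PR = (0 + 0.5·1)/9 × 100 = 5.6

5.6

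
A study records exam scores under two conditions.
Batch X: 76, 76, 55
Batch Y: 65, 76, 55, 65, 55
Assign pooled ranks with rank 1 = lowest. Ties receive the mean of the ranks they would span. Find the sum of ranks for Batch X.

Sorted (ascending): 55, 55, 55, 65, 65, 76, 76, 76
The 3 values of 55 occupy positions 1–3 → average rank 2.
The 2 values of 65 occupy positions 4–5 → average rank (4+5)/2 = 4.5.
The 3 values of 76 occupy positions 6–8 → average rank 7.
Batch X values → pooled ranks: 76→7, 76→7, 55→2
Rank sum = 7 + 7 + 2 = 16

16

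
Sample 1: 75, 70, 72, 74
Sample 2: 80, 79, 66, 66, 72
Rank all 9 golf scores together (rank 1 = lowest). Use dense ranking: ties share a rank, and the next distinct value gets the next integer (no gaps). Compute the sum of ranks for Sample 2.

18

Sorted (ascending): 66, 66, 70, 72, 72, 74, 75, 79, 80
The 2 values of 66 share dense rank 1.
The 2 values of 72 share dense rank 3.
Remaining distinct values take the next consecutive integers.
Sample 2 values → pooled ranks: 80→7, 79→6, 66→1, 66→1, 72→3
Rank sum = 7 + 6 + 1 + 1 + 3 = 18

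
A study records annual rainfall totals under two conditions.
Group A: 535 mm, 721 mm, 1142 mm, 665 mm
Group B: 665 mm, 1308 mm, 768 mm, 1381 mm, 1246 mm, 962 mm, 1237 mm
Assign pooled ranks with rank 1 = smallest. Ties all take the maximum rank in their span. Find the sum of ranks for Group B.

52

Sorted (ascending): 535, 665, 665, 721, 768, 962, 1142, 1237, 1246, 1308, 1381
The 2 values of 665 occupy positions 2–3 → each gets rank 3.
Group B values → pooled ranks: 665→3, 1308→10, 768→5, 1381→11, 1246→9, 962→6, 1237→8
Rank sum = 3 + 10 + 5 + 11 + 9 + 6 + 8 = 52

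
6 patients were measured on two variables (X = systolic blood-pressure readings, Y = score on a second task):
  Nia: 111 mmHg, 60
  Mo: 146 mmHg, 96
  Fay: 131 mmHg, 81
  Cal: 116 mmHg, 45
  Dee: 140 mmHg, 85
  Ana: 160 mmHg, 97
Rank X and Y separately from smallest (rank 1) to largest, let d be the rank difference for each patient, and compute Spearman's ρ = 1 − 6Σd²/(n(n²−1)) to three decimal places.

0.943

Ranks of variable 1: 1, 5, 3, 2, 4, 6
Ranks of variable 2: 2, 5, 3, 1, 4, 6
d = r₁ − r₂: -1, 0, 0, 1, 0, 0
d²: 1, 0, 0, 1, 0, 0; Σd² = 2
ρ = 1 − 6·2/(6·35) = 1 − 12/210 = 0.943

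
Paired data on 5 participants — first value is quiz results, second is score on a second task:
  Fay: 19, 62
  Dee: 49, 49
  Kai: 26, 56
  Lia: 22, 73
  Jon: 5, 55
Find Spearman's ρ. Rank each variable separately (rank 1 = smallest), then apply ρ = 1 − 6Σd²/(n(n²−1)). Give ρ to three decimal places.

-0.300

Ranks of variable 1: 2, 5, 4, 3, 1
Ranks of variable 2: 4, 1, 3, 5, 2
d = r₁ − r₂: -2, 4, 1, -2, -1
d²: 4, 16, 1, 4, 1; Σd² = 26
ρ = 1 − 6·26/(5·24) = 1 − 156/120 = -0.300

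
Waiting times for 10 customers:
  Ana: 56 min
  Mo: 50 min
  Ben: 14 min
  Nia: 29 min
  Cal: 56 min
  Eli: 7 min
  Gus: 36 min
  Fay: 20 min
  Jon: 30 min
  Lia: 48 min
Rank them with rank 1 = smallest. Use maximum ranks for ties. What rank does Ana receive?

10

Sorted (ascending): 7, 14, 20, 29, 30, 36, 48, 50, 56, 56
The 2 values of 56 occupy positions 9–10 → each gets rank 10.
Ana has value 56 min → rank 10.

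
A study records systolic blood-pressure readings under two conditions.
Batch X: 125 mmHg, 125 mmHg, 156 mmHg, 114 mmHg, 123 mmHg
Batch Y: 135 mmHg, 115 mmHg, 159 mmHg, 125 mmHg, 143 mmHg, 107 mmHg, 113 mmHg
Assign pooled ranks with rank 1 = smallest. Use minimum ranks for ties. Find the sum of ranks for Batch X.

31

Sorted (ascending): 107, 113, 114, 115, 123, 125, 125, 125, 135, 143, 156, 159
The 3 values of 125 occupy positions 6–8 → each gets rank 6.
Batch X values → pooled ranks: 125→6, 125→6, 156→11, 114→3, 123→5
Rank sum = 6 + 6 + 11 + 3 + 5 = 31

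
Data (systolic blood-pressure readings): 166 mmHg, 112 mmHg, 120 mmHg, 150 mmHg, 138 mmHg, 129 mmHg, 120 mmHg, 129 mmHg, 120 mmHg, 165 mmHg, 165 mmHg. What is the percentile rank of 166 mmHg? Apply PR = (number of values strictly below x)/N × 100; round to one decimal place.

N = 11.
Strictly below 166: 10. Equal to 166: 1.
PR = 10/11 × 100 = 90.9

90.9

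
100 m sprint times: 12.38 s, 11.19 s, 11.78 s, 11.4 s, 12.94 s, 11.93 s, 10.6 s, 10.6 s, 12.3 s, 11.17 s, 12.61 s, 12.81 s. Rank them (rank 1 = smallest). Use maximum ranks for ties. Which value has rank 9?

Sorted (ascending): 10.6, 10.6, 11.17, 11.19, 11.4, 11.78, 11.93, 12.3, 12.38, 12.61, 12.81, 12.94
The 2 values of 10.6 occupy positions 1–2 → each gets rank 2.
Rank 9 → value 12.38.

12.38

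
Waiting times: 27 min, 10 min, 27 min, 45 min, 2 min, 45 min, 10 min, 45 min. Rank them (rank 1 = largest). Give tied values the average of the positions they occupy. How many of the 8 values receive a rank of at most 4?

Sorted (descending): 45, 45, 45, 27, 27, 10, 10, 2
The 3 values of 45 occupy positions 1–3 → average rank 2.
The 2 values of 27 occupy positions 4–5 → average rank (4+5)/2 = 4.5.
The 2 values of 10 occupy positions 6–7 → average rank (6+7)/2 = 6.5.
Ranks ≤ 4: {2, 2, 2} → 3 values.

3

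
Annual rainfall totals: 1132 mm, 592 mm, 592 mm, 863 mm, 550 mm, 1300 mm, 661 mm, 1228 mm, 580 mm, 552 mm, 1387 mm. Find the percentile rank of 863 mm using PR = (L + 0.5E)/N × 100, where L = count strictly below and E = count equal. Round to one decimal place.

N = 11.
Strictly below 863: 6. Equal to 863: 1.
PR = (6 + 0.5·1)/11 × 100 = 59.1

59.1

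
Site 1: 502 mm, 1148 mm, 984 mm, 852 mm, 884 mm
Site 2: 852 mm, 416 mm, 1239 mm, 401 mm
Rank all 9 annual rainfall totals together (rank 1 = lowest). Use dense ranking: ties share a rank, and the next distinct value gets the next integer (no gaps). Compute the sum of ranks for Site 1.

25

Sorted (ascending): 401, 416, 502, 852, 852, 884, 984, 1148, 1239
The 2 values of 852 share dense rank 4.
Remaining distinct values take the next consecutive integers.
Site 1 values → pooled ranks: 502→3, 1148→7, 984→6, 852→4, 884→5
Rank sum = 3 + 7 + 6 + 4 + 5 = 25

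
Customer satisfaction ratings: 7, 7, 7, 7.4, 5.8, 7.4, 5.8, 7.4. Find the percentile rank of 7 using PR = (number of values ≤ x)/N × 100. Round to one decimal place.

N = 8.
Strictly below 7: 2. Equal to 7: 3.
PR = 5/8 × 100 = 62.5

62.5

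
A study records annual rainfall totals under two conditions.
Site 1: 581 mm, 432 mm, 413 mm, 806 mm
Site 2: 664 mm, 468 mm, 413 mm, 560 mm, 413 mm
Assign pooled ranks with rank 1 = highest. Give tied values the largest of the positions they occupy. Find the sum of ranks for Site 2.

29

Sorted (descending): 806, 664, 581, 560, 468, 432, 413, 413, 413
The 3 values of 413 occupy positions 7–9 → each gets rank 9.
Site 2 values → pooled ranks: 664→2, 468→5, 413→9, 560→4, 413→9
Rank sum = 2 + 5 + 9 + 4 + 9 = 29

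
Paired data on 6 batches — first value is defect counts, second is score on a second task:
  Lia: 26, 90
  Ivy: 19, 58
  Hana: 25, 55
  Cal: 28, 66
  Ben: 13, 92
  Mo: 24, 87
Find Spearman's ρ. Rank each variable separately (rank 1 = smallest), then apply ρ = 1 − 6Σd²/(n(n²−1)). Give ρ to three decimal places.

Ranks of variable 1: 5, 2, 4, 6, 1, 3
Ranks of variable 2: 5, 2, 1, 3, 6, 4
d = r₁ − r₂: 0, 0, 3, 3, -5, -1
d²: 0, 0, 9, 9, 25, 1; Σd² = 44
ρ = 1 − 6·44/(6·35) = 1 − 264/210 = -0.257

-0.257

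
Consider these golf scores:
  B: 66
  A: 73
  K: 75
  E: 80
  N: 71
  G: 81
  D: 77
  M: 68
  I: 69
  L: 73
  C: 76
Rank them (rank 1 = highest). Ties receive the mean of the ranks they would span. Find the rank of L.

6.5

Sorted (descending): 81, 80, 77, 76, 75, 73, 73, 71, 69, 68, 66
The 2 values of 73 occupy positions 6–7 → average rank (6+7)/2 = 6.5.
L has value 73 → rank 6.5.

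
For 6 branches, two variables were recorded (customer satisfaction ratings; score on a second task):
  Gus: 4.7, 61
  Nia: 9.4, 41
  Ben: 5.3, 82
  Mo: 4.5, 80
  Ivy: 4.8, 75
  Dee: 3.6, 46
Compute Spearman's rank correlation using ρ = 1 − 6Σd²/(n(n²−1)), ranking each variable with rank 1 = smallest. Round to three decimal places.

-0.029

Ranks of variable 1: 3, 6, 5, 2, 4, 1
Ranks of variable 2: 3, 1, 6, 5, 4, 2
d = r₁ − r₂: 0, 5, -1, -3, 0, -1
d²: 0, 25, 1, 9, 0, 1; Σd² = 36
ρ = 1 − 6·36/(6·35) = 1 − 216/210 = -0.029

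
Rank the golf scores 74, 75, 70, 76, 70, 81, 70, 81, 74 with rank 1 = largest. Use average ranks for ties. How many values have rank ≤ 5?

4

Sorted (descending): 81, 81, 76, 75, 74, 74, 70, 70, 70
The 2 values of 81 occupy positions 1–2 → average rank (1+2)/2 = 1.5.
The 2 values of 74 occupy positions 5–6 → average rank (5+6)/2 = 5.5.
The 3 values of 70 occupy positions 7–9 → average rank 8.
Ranks ≤ 5: {1.5, 1.5, 3, 4} → 4 values.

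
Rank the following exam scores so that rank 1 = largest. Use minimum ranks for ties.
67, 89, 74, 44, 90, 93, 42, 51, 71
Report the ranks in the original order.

Sorted (descending): 93, 90, 89, 74, 71, 67, 51, 44, 42
No ties — each value takes its position as its rank.

6, 3, 4, 8, 2, 1, 9, 7, 5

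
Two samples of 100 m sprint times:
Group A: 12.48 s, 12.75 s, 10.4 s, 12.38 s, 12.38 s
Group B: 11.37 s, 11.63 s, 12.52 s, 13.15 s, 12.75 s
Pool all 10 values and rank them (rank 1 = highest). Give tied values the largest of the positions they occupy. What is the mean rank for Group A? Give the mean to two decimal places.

Sorted (descending): 13.15, 12.75, 12.75, 12.52, 12.48, 12.38, 12.38, 11.63, 11.37, 10.4
The 2 values of 12.75 occupy positions 2–3 → each gets rank 3.
The 2 values of 12.38 occupy positions 6–7 → each gets rank 7.
Group A values → pooled ranks: 12.48→5, 12.75→3, 10.4→10, 12.38→7, 12.38→7
Mean rank = (5 + 3 + 10 + 7 + 7) / 5 = 6.40

6.40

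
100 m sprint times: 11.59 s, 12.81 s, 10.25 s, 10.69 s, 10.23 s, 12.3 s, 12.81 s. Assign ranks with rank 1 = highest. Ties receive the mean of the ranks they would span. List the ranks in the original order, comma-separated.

Sorted (descending): 12.81, 12.81, 12.3, 11.59, 10.69, 10.25, 10.23
The 2 values of 12.81 occupy positions 1–2 → average rank (1+2)/2 = 1.5.

4, 1.5, 6, 5, 7, 3, 1.5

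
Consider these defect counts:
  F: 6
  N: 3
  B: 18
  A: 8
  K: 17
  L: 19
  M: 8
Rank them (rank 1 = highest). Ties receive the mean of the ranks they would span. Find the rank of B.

Sorted (descending): 19, 18, 17, 8, 8, 6, 3
The 2 values of 8 occupy positions 4–5 → average rank (4+5)/2 = 4.5.
B has value 18 → rank 2.

2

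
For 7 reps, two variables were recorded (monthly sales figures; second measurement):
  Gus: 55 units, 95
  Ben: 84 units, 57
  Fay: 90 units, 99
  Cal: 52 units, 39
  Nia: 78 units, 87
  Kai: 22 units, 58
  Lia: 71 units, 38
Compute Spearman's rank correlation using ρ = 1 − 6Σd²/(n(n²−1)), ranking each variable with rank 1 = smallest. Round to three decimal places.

0.357

Ranks of variable 1: 3, 6, 7, 2, 5, 1, 4
Ranks of variable 2: 6, 3, 7, 2, 5, 4, 1
d = r₁ − r₂: -3, 3, 0, 0, 0, -3, 3
d²: 9, 9, 0, 0, 0, 9, 9; Σd² = 36
ρ = 1 − 6·36/(7·48) = 1 − 216/336 = 0.357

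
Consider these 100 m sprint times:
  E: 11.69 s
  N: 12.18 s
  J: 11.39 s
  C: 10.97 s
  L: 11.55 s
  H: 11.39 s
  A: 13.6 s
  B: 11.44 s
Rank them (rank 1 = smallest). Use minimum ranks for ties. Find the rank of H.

2

Sorted (ascending): 10.97, 11.39, 11.39, 11.44, 11.55, 11.69, 12.18, 13.6
The 2 values of 11.39 occupy positions 2–3 → each gets rank 2.
H has value 11.39 s → rank 2.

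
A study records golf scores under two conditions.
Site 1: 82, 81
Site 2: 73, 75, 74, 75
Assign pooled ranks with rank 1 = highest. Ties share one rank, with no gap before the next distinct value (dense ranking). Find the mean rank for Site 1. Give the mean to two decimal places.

1.50

Sorted (descending): 82, 81, 75, 75, 74, 73
The 2 values of 75 share dense rank 3.
Remaining distinct values take the next consecutive integers.
Site 1 values → pooled ranks: 82→1, 81→2
Mean rank = (1 + 2) / 2 = 1.50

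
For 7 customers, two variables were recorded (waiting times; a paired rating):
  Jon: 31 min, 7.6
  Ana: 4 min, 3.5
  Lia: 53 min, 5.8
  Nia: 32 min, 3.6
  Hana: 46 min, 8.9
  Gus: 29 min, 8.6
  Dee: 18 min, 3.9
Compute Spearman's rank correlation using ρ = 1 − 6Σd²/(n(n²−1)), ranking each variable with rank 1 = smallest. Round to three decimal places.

0.464

Ranks of variable 1: 4, 1, 7, 5, 6, 3, 2
Ranks of variable 2: 5, 1, 4, 2, 7, 6, 3
d = r₁ − r₂: -1, 0, 3, 3, -1, -3, -1
d²: 1, 0, 9, 9, 1, 9, 1; Σd² = 30
ρ = 1 − 6·30/(7·48) = 1 − 180/336 = 0.464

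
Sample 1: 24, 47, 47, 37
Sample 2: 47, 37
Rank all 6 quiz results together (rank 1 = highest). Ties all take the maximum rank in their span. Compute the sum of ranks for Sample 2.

8

Sorted (descending): 47, 47, 47, 37, 37, 24
The 3 values of 47 occupy positions 1–3 → each gets rank 3.
The 2 values of 37 occupy positions 4–5 → each gets rank 5.
Sample 2 values → pooled ranks: 47→3, 37→5
Rank sum = 3 + 5 = 8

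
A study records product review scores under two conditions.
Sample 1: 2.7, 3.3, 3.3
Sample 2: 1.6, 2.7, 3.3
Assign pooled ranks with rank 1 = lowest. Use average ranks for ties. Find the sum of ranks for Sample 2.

8.5

Sorted (ascending): 1.6, 2.7, 2.7, 3.3, 3.3, 3.3
The 2 values of 2.7 occupy positions 2–3 → average rank (2+3)/2 = 2.5.
The 3 values of 3.3 occupy positions 4–6 → average rank 5.
Sample 2 values → pooled ranks: 1.6→1, 2.7→2.5, 3.3→5
Rank sum = 1 + 2.5 + 5 = 8.5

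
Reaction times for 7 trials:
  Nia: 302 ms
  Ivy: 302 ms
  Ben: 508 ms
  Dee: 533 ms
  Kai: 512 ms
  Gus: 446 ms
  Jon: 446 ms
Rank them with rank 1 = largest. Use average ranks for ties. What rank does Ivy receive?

Sorted (descending): 533, 512, 508, 446, 446, 302, 302
The 2 values of 446 occupy positions 4–5 → average rank (4+5)/2 = 4.5.
The 2 values of 302 occupy positions 6–7 → average rank (6+7)/2 = 6.5.
Ivy has value 302 ms → rank 6.5.

6.5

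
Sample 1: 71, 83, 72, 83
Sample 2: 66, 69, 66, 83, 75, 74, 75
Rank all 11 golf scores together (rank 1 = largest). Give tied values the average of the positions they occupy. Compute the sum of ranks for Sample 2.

47

Sorted (descending): 83, 83, 83, 75, 75, 74, 72, 71, 69, 66, 66
The 3 values of 83 occupy positions 1–3 → average rank 2.
The 2 values of 75 occupy positions 4–5 → average rank (4+5)/2 = 4.5.
The 2 values of 66 occupy positions 10–11 → average rank (10+11)/2 = 10.5.
Sample 2 values → pooled ranks: 66→10.5, 69→9, 66→10.5, 83→2, 75→4.5, 74→6, 75→4.5
Rank sum = 10.5 + 9 + 10.5 + 2 + 4.5 + 6 + 4.5 = 47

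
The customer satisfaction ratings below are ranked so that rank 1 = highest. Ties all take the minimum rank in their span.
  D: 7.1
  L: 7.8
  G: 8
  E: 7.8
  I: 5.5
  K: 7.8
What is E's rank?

2

Sorted (descending): 8, 7.8, 7.8, 7.8, 7.1, 5.5
The 3 values of 7.8 occupy positions 2–4 → each gets rank 2.
E has value 7.8 → rank 2.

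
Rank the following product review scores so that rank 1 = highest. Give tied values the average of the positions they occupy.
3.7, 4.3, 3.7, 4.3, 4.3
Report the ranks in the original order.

4.5, 2, 4.5, 2, 2

Sorted (descending): 4.3, 4.3, 4.3, 3.7, 3.7
The 3 values of 4.3 occupy positions 1–3 → average rank 2.
The 2 values of 3.7 occupy positions 4–5 → average rank (4+5)/2 = 4.5.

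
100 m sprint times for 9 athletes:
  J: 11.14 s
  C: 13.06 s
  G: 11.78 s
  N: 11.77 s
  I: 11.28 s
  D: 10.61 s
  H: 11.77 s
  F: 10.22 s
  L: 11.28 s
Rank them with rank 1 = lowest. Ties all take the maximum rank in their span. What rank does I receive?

Sorted (ascending): 10.22, 10.61, 11.14, 11.28, 11.28, 11.77, 11.77, 11.78, 13.06
The 2 values of 11.28 occupy positions 4–5 → each gets rank 5.
The 2 values of 11.77 occupy positions 6–7 → each gets rank 7.
I has value 11.28 s → rank 5.

5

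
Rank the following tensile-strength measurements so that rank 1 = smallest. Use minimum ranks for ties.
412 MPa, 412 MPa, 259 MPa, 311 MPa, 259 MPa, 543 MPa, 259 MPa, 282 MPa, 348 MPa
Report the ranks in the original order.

Sorted (ascending): 259, 259, 259, 282, 311, 348, 412, 412, 543
The 3 values of 259 occupy positions 1–3 → each gets rank 1.
The 2 values of 412 occupy positions 7–8 → each gets rank 7.

7, 7, 1, 5, 1, 9, 1, 4, 6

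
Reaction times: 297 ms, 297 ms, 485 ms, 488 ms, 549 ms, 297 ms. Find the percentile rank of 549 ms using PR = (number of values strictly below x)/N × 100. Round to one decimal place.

83.3

N = 6.
Strictly below 549: 5. Equal to 549: 1.
PR = 5/6 × 100 = 83.3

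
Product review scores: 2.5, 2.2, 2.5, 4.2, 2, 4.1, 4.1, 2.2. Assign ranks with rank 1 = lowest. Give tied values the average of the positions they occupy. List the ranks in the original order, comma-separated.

4.5, 2.5, 4.5, 8, 1, 6.5, 6.5, 2.5

Sorted (ascending): 2, 2.2, 2.2, 2.5, 2.5, 4.1, 4.1, 4.2
The 2 values of 2.2 occupy positions 2–3 → average rank (2+3)/2 = 2.5.
The 2 values of 2.5 occupy positions 4–5 → average rank (4+5)/2 = 4.5.
The 2 values of 4.1 occupy positions 6–7 → average rank (6+7)/2 = 6.5.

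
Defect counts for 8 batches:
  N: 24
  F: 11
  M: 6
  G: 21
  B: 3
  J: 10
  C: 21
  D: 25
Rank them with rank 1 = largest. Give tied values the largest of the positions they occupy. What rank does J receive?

6

Sorted (descending): 25, 24, 21, 21, 11, 10, 6, 3
The 2 values of 21 occupy positions 3–4 → each gets rank 4.
J has value 10 → rank 6.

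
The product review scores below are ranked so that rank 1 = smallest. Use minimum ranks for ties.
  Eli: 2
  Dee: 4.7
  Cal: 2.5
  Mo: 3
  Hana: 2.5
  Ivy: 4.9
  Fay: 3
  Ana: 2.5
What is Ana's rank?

Sorted (ascending): 2, 2.5, 2.5, 2.5, 3, 3, 4.7, 4.9
The 3 values of 2.5 occupy positions 2–4 → each gets rank 2.
The 2 values of 3 occupy positions 5–6 → each gets rank 5.
Ana has value 2.5 → rank 2.

2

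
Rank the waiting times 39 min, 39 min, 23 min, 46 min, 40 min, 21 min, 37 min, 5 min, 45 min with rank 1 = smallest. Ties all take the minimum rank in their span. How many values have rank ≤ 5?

Sorted (ascending): 5, 21, 23, 37, 39, 39, 40, 45, 46
The 2 values of 39 occupy positions 5–6 → each gets rank 5.
Ranks ≤ 5: {1, 2, 3, 4, 5, 5} → 6 values.

6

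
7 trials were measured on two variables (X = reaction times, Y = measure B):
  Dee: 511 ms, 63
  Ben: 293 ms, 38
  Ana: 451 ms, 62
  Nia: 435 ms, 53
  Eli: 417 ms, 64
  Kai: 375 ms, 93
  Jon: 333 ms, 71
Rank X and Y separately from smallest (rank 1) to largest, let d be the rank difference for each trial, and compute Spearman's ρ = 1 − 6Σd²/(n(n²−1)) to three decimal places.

-0.071

Ranks of variable 1: 7, 1, 6, 5, 4, 3, 2
Ranks of variable 2: 4, 1, 3, 2, 5, 7, 6
d = r₁ − r₂: 3, 0, 3, 3, -1, -4, -4
d²: 9, 0, 9, 9, 1, 16, 16; Σd² = 60
ρ = 1 − 6·60/(7·48) = 1 − 360/336 = -0.071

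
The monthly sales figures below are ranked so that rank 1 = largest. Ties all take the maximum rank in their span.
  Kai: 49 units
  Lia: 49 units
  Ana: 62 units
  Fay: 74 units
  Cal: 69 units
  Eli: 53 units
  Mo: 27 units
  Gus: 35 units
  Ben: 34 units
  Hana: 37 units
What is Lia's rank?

Sorted (descending): 74, 69, 62, 53, 49, 49, 37, 35, 34, 27
The 2 values of 49 occupy positions 5–6 → each gets rank 6.
Lia has value 49 units → rank 6.

6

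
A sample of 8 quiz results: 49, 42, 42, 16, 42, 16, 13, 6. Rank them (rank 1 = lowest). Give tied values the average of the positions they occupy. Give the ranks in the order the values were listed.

8, 6, 6, 3.5, 6, 3.5, 2, 1

Sorted (ascending): 6, 13, 16, 16, 42, 42, 42, 49
The 2 values of 16 occupy positions 3–4 → average rank (3+4)/2 = 3.5.
The 3 values of 42 occupy positions 5–7 → average rank 6.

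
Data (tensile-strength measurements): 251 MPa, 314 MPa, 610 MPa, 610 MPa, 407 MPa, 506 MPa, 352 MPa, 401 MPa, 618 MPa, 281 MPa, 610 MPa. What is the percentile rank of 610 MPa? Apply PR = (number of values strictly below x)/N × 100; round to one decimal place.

N = 11.
Strictly below 610: 7. Equal to 610: 3.
PR = 7/11 × 100 = 63.6

63.6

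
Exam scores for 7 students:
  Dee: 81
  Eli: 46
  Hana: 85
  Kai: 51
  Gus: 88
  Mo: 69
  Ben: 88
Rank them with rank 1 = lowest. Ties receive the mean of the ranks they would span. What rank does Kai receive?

2

Sorted (ascending): 46, 51, 69, 81, 85, 88, 88
The 2 values of 88 occupy positions 6–7 → average rank (6+7)/2 = 6.5.
Kai has value 51 → rank 2.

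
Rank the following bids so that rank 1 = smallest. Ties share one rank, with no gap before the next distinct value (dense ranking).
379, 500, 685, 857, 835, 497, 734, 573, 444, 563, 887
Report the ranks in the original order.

Sorted (ascending): 379, 444, 497, 500, 563, 573, 685, 734, 835, 857, 887
No ties — each value takes its position as its rank.

1, 4, 7, 10, 9, 3, 8, 6, 2, 5, 11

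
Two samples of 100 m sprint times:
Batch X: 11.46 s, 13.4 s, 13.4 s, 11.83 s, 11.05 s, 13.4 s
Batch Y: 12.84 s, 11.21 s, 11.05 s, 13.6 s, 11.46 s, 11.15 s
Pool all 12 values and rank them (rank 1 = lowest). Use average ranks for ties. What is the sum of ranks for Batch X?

44

Sorted (ascending): 11.05, 11.05, 11.15, 11.21, 11.46, 11.46, 11.83, 12.84, 13.4, 13.4, 13.4, 13.6
The 2 values of 11.05 occupy positions 1–2 → average rank (1+2)/2 = 1.5.
The 2 values of 11.46 occupy positions 5–6 → average rank (5+6)/2 = 5.5.
The 3 values of 13.4 occupy positions 9–11 → average rank 10.
Batch X values → pooled ranks: 11.46→5.5, 13.4→10, 13.4→10, 11.83→7, 11.05→1.5, 13.4→10
Rank sum = 5.5 + 10 + 10 + 7 + 1.5 + 10 = 44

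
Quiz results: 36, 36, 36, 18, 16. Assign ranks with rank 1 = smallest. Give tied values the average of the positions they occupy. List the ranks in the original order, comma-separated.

4, 4, 4, 2, 1

Sorted (ascending): 16, 18, 36, 36, 36
The 3 values of 36 occupy positions 3–5 → average rank 4.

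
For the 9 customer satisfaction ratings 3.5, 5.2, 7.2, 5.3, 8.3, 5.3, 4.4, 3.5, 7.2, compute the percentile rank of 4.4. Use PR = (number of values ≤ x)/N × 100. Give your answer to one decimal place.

33.3

N = 9.
Strictly below 4.4: 2. Equal to 4.4: 1.
PR = 3/9 × 100 = 33.3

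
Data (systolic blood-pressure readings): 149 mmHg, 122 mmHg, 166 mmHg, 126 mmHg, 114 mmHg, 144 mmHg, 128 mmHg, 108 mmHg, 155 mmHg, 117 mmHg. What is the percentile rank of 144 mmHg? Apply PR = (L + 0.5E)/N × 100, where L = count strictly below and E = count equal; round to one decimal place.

65.0

N = 10.
Strictly below 144: 6. Equal to 144: 1.
PR = (6 + 0.5·1)/10 × 100 = 65.0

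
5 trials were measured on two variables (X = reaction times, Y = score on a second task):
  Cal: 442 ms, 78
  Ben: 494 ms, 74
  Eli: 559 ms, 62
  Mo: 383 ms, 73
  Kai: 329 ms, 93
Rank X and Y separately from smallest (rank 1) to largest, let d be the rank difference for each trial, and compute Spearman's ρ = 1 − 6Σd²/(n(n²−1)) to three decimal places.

Ranks of variable 1: 3, 4, 5, 2, 1
Ranks of variable 2: 4, 3, 1, 2, 5
d = r₁ − r₂: -1, 1, 4, 0, -4
d²: 1, 1, 16, 0, 16; Σd² = 34
ρ = 1 − 6·34/(5·24) = 1 − 204/120 = -0.700

-0.700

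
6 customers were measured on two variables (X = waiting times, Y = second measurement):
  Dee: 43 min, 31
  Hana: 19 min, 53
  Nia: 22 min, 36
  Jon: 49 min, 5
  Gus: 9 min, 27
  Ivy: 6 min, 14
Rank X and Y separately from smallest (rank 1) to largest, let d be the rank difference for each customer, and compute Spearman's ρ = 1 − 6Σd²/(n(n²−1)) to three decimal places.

-0.086

Ranks of variable 1: 5, 3, 4, 6, 2, 1
Ranks of variable 2: 4, 6, 5, 1, 3, 2
d = r₁ − r₂: 1, -3, -1, 5, -1, -1
d²: 1, 9, 1, 25, 1, 1; Σd² = 38
ρ = 1 − 6·38/(6·35) = 1 − 228/210 = -0.086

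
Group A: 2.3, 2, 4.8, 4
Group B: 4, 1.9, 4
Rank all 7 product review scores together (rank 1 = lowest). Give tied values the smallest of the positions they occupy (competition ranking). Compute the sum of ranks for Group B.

Sorted (ascending): 1.9, 2, 2.3, 4, 4, 4, 4.8
The 3 values of 4 occupy positions 4–6 → each gets rank 4.
Group B values → pooled ranks: 4→4, 1.9→1, 4→4
Rank sum = 4 + 1 + 4 = 9

9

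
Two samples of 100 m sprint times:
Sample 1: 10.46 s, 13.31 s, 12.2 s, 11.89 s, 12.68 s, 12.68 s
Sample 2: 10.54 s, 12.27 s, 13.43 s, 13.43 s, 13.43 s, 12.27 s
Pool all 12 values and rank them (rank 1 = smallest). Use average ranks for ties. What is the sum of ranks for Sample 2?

46

Sorted (ascending): 10.46, 10.54, 11.89, 12.2, 12.27, 12.27, 12.68, 12.68, 13.31, 13.43, 13.43, 13.43
The 2 values of 12.27 occupy positions 5–6 → average rank (5+6)/2 = 5.5.
The 2 values of 12.68 occupy positions 7–8 → average rank (7+8)/2 = 7.5.
The 3 values of 13.43 occupy positions 10–12 → average rank 11.
Sample 2 values → pooled ranks: 10.54→2, 12.27→5.5, 13.43→11, 13.43→11, 13.43→11, 12.27→5.5
Rank sum = 2 + 5.5 + 11 + 11 + 11 + 5.5 = 46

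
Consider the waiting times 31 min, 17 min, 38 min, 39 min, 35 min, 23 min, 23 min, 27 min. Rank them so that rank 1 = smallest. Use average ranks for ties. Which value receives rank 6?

Sorted (ascending): 17, 23, 23, 27, 31, 35, 38, 39
The 2 values of 23 occupy positions 2–3 → average rank (2+3)/2 = 2.5.
Rank 6 → value 35.

35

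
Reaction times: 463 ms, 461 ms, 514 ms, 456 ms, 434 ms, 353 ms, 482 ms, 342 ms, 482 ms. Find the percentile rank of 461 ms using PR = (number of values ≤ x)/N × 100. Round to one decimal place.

55.6

N = 9.
Strictly below 461: 4. Equal to 461: 1.
PR = 5/9 × 100 = 55.6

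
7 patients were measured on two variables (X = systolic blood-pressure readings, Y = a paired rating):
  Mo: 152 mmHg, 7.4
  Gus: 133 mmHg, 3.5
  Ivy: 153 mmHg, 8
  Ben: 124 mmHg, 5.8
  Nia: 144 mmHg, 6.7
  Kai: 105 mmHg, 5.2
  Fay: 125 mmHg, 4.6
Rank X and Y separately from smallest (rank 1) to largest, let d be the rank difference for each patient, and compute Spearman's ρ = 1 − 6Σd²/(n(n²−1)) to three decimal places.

Ranks of variable 1: 6, 4, 7, 2, 5, 1, 3
Ranks of variable 2: 6, 1, 7, 4, 5, 3, 2
d = r₁ − r₂: 0, 3, 0, -2, 0, -2, 1
d²: 0, 9, 0, 4, 0, 4, 1; Σd² = 18
ρ = 1 − 6·18/(7·48) = 1 − 108/336 = 0.679

0.679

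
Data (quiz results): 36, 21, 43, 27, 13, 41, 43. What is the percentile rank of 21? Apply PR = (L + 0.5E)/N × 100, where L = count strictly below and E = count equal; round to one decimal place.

N = 7.
Strictly below 21: 1. Equal to 21: 1.
PR = (1 + 0.5·1)/7 × 100 = 21.4

21.4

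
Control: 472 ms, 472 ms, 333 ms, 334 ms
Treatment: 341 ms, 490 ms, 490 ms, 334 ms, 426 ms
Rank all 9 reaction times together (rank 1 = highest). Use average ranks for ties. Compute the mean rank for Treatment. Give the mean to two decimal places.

4.30

Sorted (descending): 490, 490, 472, 472, 426, 341, 334, 334, 333
The 2 values of 490 occupy positions 1–2 → average rank (1+2)/2 = 1.5.
The 2 values of 472 occupy positions 3–4 → average rank (3+4)/2 = 3.5.
The 2 values of 334 occupy positions 7–8 → average rank (7+8)/2 = 7.5.
Treatment values → pooled ranks: 341→6, 490→1.5, 490→1.5, 334→7.5, 426→5
Mean rank = (6 + 1.5 + 1.5 + 7.5 + 5) / 5 = 4.30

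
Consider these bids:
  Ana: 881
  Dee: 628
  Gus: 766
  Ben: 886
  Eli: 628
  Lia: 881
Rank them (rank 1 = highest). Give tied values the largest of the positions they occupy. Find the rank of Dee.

6

Sorted (descending): 886, 881, 881, 766, 628, 628
The 2 values of 881 occupy positions 2–3 → each gets rank 3.
The 2 values of 628 occupy positions 5–6 → each gets rank 6.
Dee has value 628 → rank 6.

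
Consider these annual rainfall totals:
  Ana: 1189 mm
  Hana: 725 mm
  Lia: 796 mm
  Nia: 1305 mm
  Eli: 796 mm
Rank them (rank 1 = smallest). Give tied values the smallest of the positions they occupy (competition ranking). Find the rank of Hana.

Sorted (ascending): 725, 796, 796, 1189, 1305
The 2 values of 796 occupy positions 2–3 → each gets rank 2.
Hana has value 725 mm → rank 1.

1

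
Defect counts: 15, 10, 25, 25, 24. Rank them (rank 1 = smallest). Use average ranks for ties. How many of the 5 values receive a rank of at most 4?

3

Sorted (ascending): 10, 15, 24, 25, 25
The 2 values of 25 occupy positions 4–5 → average rank (4+5)/2 = 4.5.
Ranks ≤ 4: {1, 2, 3} → 3 values.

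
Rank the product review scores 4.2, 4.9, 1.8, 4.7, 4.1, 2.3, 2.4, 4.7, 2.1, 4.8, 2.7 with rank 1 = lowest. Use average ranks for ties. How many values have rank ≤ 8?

Sorted (ascending): 1.8, 2.1, 2.3, 2.4, 2.7, 4.1, 4.2, 4.7, 4.7, 4.8, 4.9
The 2 values of 4.7 occupy positions 8–9 → average rank (8+9)/2 = 8.5.
Ranks ≤ 8: {1, 2, 3, 4, 5, 6, 7} → 7 values.

7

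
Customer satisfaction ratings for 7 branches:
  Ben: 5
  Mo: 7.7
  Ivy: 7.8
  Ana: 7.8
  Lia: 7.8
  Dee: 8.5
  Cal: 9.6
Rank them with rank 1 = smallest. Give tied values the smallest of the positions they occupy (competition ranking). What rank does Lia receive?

3

Sorted (ascending): 5, 7.7, 7.8, 7.8, 7.8, 8.5, 9.6
The 3 values of 7.8 occupy positions 3–5 → each gets rank 3.
Lia has value 7.8 → rank 3.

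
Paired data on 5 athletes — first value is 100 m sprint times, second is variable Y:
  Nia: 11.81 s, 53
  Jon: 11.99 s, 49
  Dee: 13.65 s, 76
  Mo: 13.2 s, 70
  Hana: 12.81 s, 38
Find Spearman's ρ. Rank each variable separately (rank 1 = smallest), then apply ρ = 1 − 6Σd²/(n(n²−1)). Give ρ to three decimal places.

0.600

Ranks of variable 1: 1, 2, 5, 4, 3
Ranks of variable 2: 3, 2, 5, 4, 1
d = r₁ − r₂: -2, 0, 0, 0, 2
d²: 4, 0, 0, 0, 4; Σd² = 8
ρ = 1 − 6·8/(5·24) = 1 − 48/120 = 0.600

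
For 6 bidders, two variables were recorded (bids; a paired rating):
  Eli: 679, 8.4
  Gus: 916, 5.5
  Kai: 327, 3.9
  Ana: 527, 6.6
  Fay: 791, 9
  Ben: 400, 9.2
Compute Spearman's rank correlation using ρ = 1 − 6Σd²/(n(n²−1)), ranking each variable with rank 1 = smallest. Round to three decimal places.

Ranks of variable 1: 4, 6, 1, 3, 5, 2
Ranks of variable 2: 4, 2, 1, 3, 5, 6
d = r₁ − r₂: 0, 4, 0, 0, 0, -4
d²: 0, 16, 0, 0, 0, 16; Σd² = 32
ρ = 1 − 6·32/(6·35) = 1 − 192/210 = 0.086

0.086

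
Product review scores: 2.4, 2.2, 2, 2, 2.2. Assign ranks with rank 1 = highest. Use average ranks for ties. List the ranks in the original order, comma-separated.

1, 2.5, 4.5, 4.5, 2.5

Sorted (descending): 2.4, 2.2, 2.2, 2, 2
The 2 values of 2.2 occupy positions 2–3 → average rank (2+3)/2 = 2.5.
The 2 values of 2 occupy positions 4–5 → average rank (4+5)/2 = 4.5.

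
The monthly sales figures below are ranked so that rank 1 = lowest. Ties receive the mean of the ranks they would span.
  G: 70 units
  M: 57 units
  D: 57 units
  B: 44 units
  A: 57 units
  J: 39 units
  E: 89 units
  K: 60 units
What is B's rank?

2

Sorted (ascending): 39, 44, 57, 57, 57, 60, 70, 89
The 3 values of 57 occupy positions 3–5 → average rank 4.
B has value 44 units → rank 2.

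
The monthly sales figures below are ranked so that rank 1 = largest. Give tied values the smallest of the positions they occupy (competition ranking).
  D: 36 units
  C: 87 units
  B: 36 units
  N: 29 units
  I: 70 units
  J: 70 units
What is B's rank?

Sorted (descending): 87, 70, 70, 36, 36, 29
The 2 values of 70 occupy positions 2–3 → each gets rank 2.
The 2 values of 36 occupy positions 4–5 → each gets rank 4.
B has value 36 units → rank 4.

4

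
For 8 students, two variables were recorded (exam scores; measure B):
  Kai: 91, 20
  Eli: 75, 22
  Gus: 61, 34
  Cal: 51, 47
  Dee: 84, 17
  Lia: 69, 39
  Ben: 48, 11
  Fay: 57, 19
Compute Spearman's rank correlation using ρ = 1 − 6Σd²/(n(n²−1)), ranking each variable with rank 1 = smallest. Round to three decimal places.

-0.024

Ranks of variable 1: 8, 6, 4, 2, 7, 5, 1, 3
Ranks of variable 2: 4, 5, 6, 8, 2, 7, 1, 3
d = r₁ − r₂: 4, 1, -2, -6, 5, -2, 0, 0
d²: 16, 1, 4, 36, 25, 4, 0, 0; Σd² = 86
ρ = 1 − 6·86/(8·63) = 1 − 516/504 = -0.024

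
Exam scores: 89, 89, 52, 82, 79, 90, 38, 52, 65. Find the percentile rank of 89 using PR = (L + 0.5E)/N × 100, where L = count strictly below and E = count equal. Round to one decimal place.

77.8

N = 9.
Strictly below 89: 6. Equal to 89: 2.
PR = (6 + 0.5·2)/9 × 100 = 77.8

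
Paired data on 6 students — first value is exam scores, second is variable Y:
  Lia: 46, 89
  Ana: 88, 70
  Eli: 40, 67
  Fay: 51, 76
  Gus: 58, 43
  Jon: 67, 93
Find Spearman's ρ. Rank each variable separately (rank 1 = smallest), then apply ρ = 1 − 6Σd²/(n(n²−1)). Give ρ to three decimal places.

0.143

Ranks of variable 1: 2, 6, 1, 3, 4, 5
Ranks of variable 2: 5, 3, 2, 4, 1, 6
d = r₁ − r₂: -3, 3, -1, -1, 3, -1
d²: 9, 9, 1, 1, 9, 1; Σd² = 30
ρ = 1 − 6·30/(6·35) = 1 − 180/210 = 0.143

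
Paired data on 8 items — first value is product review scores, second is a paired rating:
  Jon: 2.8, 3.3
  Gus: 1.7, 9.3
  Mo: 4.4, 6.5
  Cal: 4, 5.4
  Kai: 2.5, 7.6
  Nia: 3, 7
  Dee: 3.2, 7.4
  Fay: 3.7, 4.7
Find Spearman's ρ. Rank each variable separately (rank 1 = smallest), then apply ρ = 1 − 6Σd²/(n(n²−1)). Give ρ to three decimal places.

Ranks of variable 1: 3, 1, 8, 7, 2, 4, 5, 6
Ranks of variable 2: 1, 8, 4, 3, 7, 5, 6, 2
d = r₁ − r₂: 2, -7, 4, 4, -5, -1, -1, 4
d²: 4, 49, 16, 16, 25, 1, 1, 16; Σd² = 128
ρ = 1 − 6·128/(8·63) = 1 − 768/504 = -0.524

-0.524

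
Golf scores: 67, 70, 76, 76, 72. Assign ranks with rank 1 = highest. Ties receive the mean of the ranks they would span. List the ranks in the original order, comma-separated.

Sorted (descending): 76, 76, 72, 70, 67
The 2 values of 76 occupy positions 1–2 → average rank (1+2)/2 = 1.5.

5, 4, 1.5, 1.5, 3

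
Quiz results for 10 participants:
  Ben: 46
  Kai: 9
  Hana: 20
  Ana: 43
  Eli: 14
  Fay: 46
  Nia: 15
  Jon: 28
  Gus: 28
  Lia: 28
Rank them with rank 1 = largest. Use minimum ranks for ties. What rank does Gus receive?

4

Sorted (descending): 46, 46, 43, 28, 28, 28, 20, 15, 14, 9
The 2 values of 46 occupy positions 1–2 → each gets rank 1.
The 3 values of 28 occupy positions 4–6 → each gets rank 4.
Gus has value 28 → rank 4.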